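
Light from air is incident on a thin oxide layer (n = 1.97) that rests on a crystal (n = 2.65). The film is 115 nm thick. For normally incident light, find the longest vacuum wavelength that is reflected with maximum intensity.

453 nm

Ray reflecting at the top interface goes from n = 1.0 toward n = 1.97: a half-wave phase shift.
Bottom surface (1.97 → 2.65): reflection off a higher-index medium gives a half-wave phase shift.
Zero or two π shifts → no net half-wave offset.
With no net inversion, constructive interference in reflection requires 2 n t = m λ.
λ = 2 n t / m. The longest wavelength is m = 1: λ = 2 × 1.97 × 115 / 1.00 = 453 nm.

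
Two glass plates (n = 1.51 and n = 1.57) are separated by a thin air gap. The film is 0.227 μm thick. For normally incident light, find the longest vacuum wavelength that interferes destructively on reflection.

At the upper boundary (n = 1.51 to n = 1.0) the reflected ray undergoes no phase shift.
At the lower boundary (n = 1.0 to n = 1.57) the reflected ray undergoes a half-wave phase shift.
Exactly one π shift → a net half-wave offset.
So the condition for destructive reflection is 2 n t = m λ.
λ = 2 n t / m. The longest wavelength is m = 1: λ = 2 × 1.0 × 227 / 1.00 = 454 nm.

454 nm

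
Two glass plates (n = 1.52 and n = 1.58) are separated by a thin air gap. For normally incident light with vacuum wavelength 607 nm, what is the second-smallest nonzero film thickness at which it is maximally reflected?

Top surface (1.52 → 1.0): reflection off a lower-index medium gives no phase shift.
At the lower boundary (n = 1.0 to n = 1.58) the reflected ray undergoes a half-wave phase shift.
Exactly one π shift → a net half-wave offset.
With one net inversion, constructive interference in reflection requires 2 n t = (m + ½) λ.
The second-smallest nonzero thickness corresponds to m = 1: t = (m + ½) λ / (2 n) = 1.50 × 607 / (2 × 1.0) = 455 nm.

455 nm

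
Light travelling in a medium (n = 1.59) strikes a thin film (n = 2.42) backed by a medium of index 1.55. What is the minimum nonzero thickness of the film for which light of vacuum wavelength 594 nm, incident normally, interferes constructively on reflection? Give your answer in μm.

Ray reflecting at the top interface goes from n = 1.59 toward n = 2.42: a half-wave phase shift.
At the lower boundary (n = 2.42 to n = 1.55) the reflected ray undergoes no phase shift.
Exactly one π shift → a net half-wave offset.
With one net inversion, constructive interference in reflection requires 2 n t = (m + ½) λ.
Minimum at m = 0: t = λ / (4 n) = 594 / (4 × 2.42) = 61.4 nm.

0.0614 μm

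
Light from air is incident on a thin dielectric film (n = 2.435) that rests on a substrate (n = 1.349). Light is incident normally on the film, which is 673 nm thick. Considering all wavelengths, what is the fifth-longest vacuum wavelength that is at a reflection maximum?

728 nm

Top surface (1.0 → 2.435): reflection off a higher-index medium gives a half-wave phase shift.
Bottom surface (2.435 → 1.349): reflection off a lower-index medium gives no phase shift.
Exactly one π shift → a net half-wave offset.
So the condition for constructive reflection is 2 n t = (m + ½) λ.
λ = 2 n t / (m + ½). The fifth-longest wavelength is m = 4: λ = 2 × 2.435 × 673 / 4.50 = 728 nm.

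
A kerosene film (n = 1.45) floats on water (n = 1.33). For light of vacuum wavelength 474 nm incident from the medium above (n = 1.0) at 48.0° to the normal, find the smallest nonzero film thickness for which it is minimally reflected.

190 nm

Top surface (1.0 → 1.45): reflection off a higher-index medium gives a half-wave phase shift.
Bottom surface (1.45 → 1.33): reflection off a lower-index medium gives no phase shift.
Net: one phase inversion between the two reflected rays.
For dark reflection here: 2 n t cos θ_r = m λ.
Snell's law: 1.0 sin 48.0° = 1.45 sin θ_r → sin θ_r = 0.513, cos θ_r = 0.859.
Minimum nonzero at m = 1: t = λ / (2 n cos θ_r) = 474 / (2 × 1.45 × 0.859) = 190 nm.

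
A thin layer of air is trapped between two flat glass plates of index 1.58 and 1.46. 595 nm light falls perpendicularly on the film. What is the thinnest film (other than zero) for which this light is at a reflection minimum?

Top surface (1.58 → 1.0): reflection off a lower-index medium gives no phase shift.
At the lower boundary (n = 1.0 to n = 1.46) the reflected ray undergoes a half-wave phase shift.
Net: one phase inversion between the two reflected rays.
With one net inversion, destructive interference in reflection requires 2 n t = m λ.
Minimum nonzero at m = 1: t = λ / (2 n) = 595 / (2 × 1.0) = 298 nm.

298 nm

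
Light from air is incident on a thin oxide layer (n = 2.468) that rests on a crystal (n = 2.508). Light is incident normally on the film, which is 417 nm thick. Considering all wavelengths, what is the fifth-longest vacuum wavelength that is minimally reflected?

At the upper boundary (n = 1.0 to n = 2.468) the reflected ray undergoes a half-wave phase shift.
At the lower boundary (n = 2.468 to n = 2.508) the reflected ray undergoes a half-wave phase shift.
Net: no relative phase inversion (both shifts match).
With no net inversion, destructive interference in reflection requires 2 n t = (m + ½) λ.
λ = 2 n t / (m + ½). The fifth-longest wavelength is m = 4: λ = 2 × 2.468 × 417 / 4.50 = 457 nm.

457 nm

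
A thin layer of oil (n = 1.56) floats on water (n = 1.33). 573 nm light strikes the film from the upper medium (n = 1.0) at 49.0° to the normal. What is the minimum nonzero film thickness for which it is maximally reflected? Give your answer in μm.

0.105 μm

Ray reflecting at the top interface goes from n = 1.0 toward n = 1.56: a half-wave phase shift.
Ray reflecting at the bottom interface goes from n = 1.56 toward n = 1.33: no phase shift.
The two reflections differ by half a wavelength.
For bright reflection here: 2 n t cos θ_r = (m + ½) λ.
Snell's law: 1.0 sin 49.0° = 1.56 sin θ_r → sin θ_r = 0.484, cos θ_r = 0.875.
Minimum at m = 0: t = λ / (4 n cos θ_r) = 573 / (4 × 1.56 × 0.875) = 105 nm.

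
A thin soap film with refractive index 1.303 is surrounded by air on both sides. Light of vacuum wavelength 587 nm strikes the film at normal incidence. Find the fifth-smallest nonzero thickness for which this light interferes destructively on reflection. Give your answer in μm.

1.13 μm

Ray reflecting at the top interface goes from n = 1.0 toward n = 1.303: a half-wave phase shift.
Bottom surface (1.303 → 1.0): reflection off a lower-index medium gives no phase shift.
Net: one phase inversion between the two reflected rays.
So the condition for destructive reflection is 2 n t = m λ.
The fifth-smallest nonzero thickness corresponds to m = 5: t = m λ / (2 n) = 5.00 × 587 / (2 × 1.303) = 1126 nm.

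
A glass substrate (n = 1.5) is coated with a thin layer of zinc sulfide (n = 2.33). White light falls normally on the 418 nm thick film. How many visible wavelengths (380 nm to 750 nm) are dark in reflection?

3

Ray reflecting at the top interface goes from n = 1.0 toward n = 2.33: a half-wave phase shift.
Bottom surface (2.33 → 1.5): reflection off a lower-index medium gives no phase shift.
The two reflections differ by half a wavelength.
For dark reflection here: 2 n t = m λ.
λ = 2 n t / m = 1948 / m nm.
m=2: 974 nm (IR); m=3: 649 nm (visible); m=4: 487 nm (visible); m=5: 390 nm (visible); m=6: 325 nm (UV).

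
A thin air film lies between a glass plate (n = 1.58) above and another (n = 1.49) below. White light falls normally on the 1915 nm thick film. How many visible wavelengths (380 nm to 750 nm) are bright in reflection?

5

At the upper boundary (n = 1.58 to n = 1.0) the reflected ray undergoes no phase shift.
At the lower boundary (n = 1.0 to n = 1.49) the reflected ray undergoes a half-wave phase shift.
Exactly one π shift → a net half-wave offset.
So the condition for constructive reflection is 2 n t = (m + ½) λ.
λ = 2 n t / (m + ½) = 3830 / (m + ½) nm.
m=4: 851 nm (IR); m=5: 696 nm (visible); m=6: 589 nm (visible); m=7: 511 nm (visible); m=8: 451 nm (visible); m=9: 403 nm (visible); m=10: 365 nm (UV).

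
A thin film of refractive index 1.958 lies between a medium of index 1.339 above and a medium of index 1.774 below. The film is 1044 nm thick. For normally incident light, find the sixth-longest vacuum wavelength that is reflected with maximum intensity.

743 nm

Ray reflecting at the top interface goes from n = 1.339 toward n = 1.958: a half-wave phase shift.
Ray reflecting at the bottom interface goes from n = 1.958 toward n = 1.774: no phase shift.
Exactly one π shift → a net half-wave offset.
So the condition for constructive reflection is 2 n t = (m + ½) λ.
λ = 2 n t / (m + ½). The sixth-longest wavelength is m = 5: λ = 2 × 1.958 × 1044 / 5.50 = 743 nm.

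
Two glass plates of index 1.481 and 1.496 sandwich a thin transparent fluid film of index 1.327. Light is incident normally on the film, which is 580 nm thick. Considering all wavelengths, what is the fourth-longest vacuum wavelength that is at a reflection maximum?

At the upper boundary (n = 1.481 to n = 1.327) the reflected ray undergoes no phase shift.
Ray reflecting at the bottom interface goes from n = 1.327 toward n = 1.496: a half-wave phase shift.
Net: one phase inversion between the two reflected rays.
So the condition for constructive reflection is 2 n t = (m + ½) λ.
λ = 2 n t / (m + ½). The fourth-longest wavelength is m = 3: λ = 2 × 1.327 × 580 / 3.50 = 440 nm.

440 nm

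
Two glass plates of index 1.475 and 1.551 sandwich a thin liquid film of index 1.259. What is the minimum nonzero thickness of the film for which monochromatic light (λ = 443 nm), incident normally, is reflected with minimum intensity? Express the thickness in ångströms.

1759 Å

Ray reflecting at the top interface goes from n = 1.475 toward n = 1.259: no phase shift.
Ray reflecting at the bottom interface goes from n = 1.259 toward n = 1.551: a half-wave phase shift.
Exactly one π shift → a net half-wave offset.
So the condition for destructive reflection is 2 n t = m λ.
Minimum nonzero at m = 1: t = λ / (2 n) = 443 / (2 × 1.259) = 176 nm.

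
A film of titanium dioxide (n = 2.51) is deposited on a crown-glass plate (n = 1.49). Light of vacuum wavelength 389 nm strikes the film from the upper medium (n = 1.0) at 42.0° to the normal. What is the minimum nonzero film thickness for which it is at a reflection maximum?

Top surface (1.0 → 2.51): reflection off a higher-index medium gives a half-wave phase shift.
Ray reflecting at the bottom interface goes from n = 2.51 toward n = 1.49: no phase shift.
The two reflections differ by half a wavelength.
So the condition for constructive reflection is 2 n t cos θ_r = (m + ½) λ.
Snell's law: 1.0 sin 42.0° = 2.51 sin θ_r → sin θ_r = 0.267, cos θ_r = 0.964.
Minimum at m = 0: t = λ / (4 n cos θ_r) = 389 / (4 × 2.51 × 0.964) = 40.2 nm.

40.2 nm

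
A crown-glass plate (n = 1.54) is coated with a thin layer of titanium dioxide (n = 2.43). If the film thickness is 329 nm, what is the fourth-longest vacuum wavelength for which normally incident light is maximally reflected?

457 nm

Top surface (1.0 → 2.43): reflection off a higher-index medium gives a half-wave phase shift.
At the lower boundary (n = 2.43 to n = 1.54) the reflected ray undergoes no phase shift.
Net: one phase inversion between the two reflected rays.
With one net inversion, constructive interference in reflection requires 2 n t = (m + ½) λ.
λ = 2 n t / (m + ½). The fourth-longest wavelength is m = 3: λ = 2 × 2.43 × 329 / 3.50 = 457 nm.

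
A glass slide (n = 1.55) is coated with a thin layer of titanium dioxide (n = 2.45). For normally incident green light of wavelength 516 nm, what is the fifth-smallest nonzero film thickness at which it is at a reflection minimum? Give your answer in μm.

Ray reflecting at the top interface goes from n = 1.0 toward n = 2.45: a half-wave phase shift.
At the lower boundary (n = 2.45 to n = 1.55) the reflected ray undergoes no phase shift.
Exactly one π shift → a net half-wave offset.
So the condition for destructive reflection is 2 n t = m λ.
The fifth-smallest nonzero thickness corresponds to m = 5: t = m λ / (2 n) = 5.00 × 516 / (2 × 2.45) = 527 nm.

0.527 μm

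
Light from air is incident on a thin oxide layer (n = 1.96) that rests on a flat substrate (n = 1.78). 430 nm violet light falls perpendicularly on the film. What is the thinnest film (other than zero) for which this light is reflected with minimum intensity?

At the upper boundary (n = 1.0 to n = 1.96) the reflected ray undergoes a half-wave phase shift.
Ray reflecting at the bottom interface goes from n = 1.96 toward n = 1.78: no phase shift.
Exactly one π shift → a net half-wave offset.
For dark reflection here: 2 n t = m λ.
Minimum nonzero at m = 1: t = λ / (2 n) = 430 / (2 × 1.96) = 110 nm.

110 nm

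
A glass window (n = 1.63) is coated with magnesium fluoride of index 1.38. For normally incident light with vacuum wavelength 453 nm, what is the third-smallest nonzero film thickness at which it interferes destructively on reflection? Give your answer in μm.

At the upper boundary (n = 1.0 to n = 1.38) the reflected ray undergoes a half-wave phase shift.
Bottom surface (1.38 → 1.63): reflection off a higher-index medium gives a half-wave phase shift.
Zero or two π shifts → no net half-wave offset.
So the condition for destructive reflection is 2 n t = (m + ½) λ.
The third-smallest nonzero thickness corresponds to m = 2: t = (m + ½) λ / (2 n) = 2.50 × 453 / (2 × 1.38) = 410 nm.

0.410 μm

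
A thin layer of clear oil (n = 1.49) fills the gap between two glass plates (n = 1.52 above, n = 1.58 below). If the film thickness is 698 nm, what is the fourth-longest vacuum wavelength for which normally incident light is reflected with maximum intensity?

Top surface (1.52 → 1.49): reflection off a lower-index medium gives no phase shift.
At the lower boundary (n = 1.49 to n = 1.58) the reflected ray undergoes a half-wave phase shift.
Exactly one π shift → a net half-wave offset.
So the condition for constructive reflection is 2 n t = (m + ½) λ.
λ = 2 n t / (m + ½). The fourth-longest wavelength is m = 3: λ = 2 × 1.49 × 698 / 3.50 = 594 nm.

594 nm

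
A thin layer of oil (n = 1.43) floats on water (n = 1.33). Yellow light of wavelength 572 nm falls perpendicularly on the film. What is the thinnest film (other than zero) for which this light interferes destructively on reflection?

200 nm

At the upper boundary (n = 1.0 to n = 1.43) the reflected ray undergoes a half-wave phase shift.
Bottom surface (1.43 → 1.33): reflection off a lower-index medium gives no phase shift.
Net: one phase inversion between the two reflected rays.
With one net inversion, destructive interference in reflection requires 2 n t = m λ.
Minimum nonzero at m = 1: t = λ / (2 n) = 572 / (2 × 1.43) = 200 nm.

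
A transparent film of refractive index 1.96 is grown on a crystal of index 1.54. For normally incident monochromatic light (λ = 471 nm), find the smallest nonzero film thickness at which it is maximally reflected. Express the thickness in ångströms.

601 Å

Ray reflecting at the top interface goes from n = 1.0 toward n = 1.96: a half-wave phase shift.
At the lower boundary (n = 1.96 to n = 1.54) the reflected ray undergoes no phase shift.
Exactly one π shift → a net half-wave offset.
For bright reflection here: 2 n t = (m + ½) λ.
Minimum at m = 0: t = λ / (4 n) = 471 / (4 × 1.96) = 60.1 nm.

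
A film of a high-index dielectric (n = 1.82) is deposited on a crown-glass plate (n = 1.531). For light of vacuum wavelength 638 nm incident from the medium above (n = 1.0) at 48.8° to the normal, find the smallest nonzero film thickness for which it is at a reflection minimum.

At the upper boundary (n = 1.0 to n = 1.82) the reflected ray undergoes a half-wave phase shift.
At the lower boundary (n = 1.82 to n = 1.531) the reflected ray undergoes no phase shift.
Net: one phase inversion between the two reflected rays.
With one net inversion, destructive interference in reflection requires 2 n t cos θ_r = m λ.
Snell's law: 1.0 sin 48.8° = 1.82 sin θ_r → sin θ_r = 0.413, cos θ_r = 0.911.
Minimum nonzero at m = 1: t = λ / (2 n cos θ_r) = 638 / (2 × 1.82 × 0.911) = 192 nm.

192 nm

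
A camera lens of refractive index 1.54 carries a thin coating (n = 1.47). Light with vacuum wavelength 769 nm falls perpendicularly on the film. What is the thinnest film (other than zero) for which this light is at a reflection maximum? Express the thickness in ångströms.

At the upper boundary (n = 1.0 to n = 1.47) the reflected ray undergoes a half-wave phase shift.
At the lower boundary (n = 1.47 to n = 1.54) the reflected ray undergoes a half-wave phase shift.
The two reflections carry the same phase change, so no net offset.
With no net inversion, constructive interference in reflection requires 2 n t = m λ.
Minimum nonzero at m = 1: t = λ / (2 n) = 769 / (2 × 1.47) = 262 nm.

2616 Å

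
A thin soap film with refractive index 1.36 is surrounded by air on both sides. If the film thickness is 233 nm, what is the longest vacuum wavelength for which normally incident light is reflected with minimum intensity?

634 nm

Ray reflecting at the top interface goes from n = 1.0 toward n = 1.36: a half-wave phase shift.
Ray reflecting at the bottom interface goes from n = 1.36 toward n = 1.0: no phase shift.
Exactly one π shift → a net half-wave offset.
With one net inversion, destructive interference in reflection requires 2 n t = m λ.
λ = 2 n t / m. The longest wavelength is m = 1: λ = 2 × 1.36 × 233 / 1.00 = 634 nm.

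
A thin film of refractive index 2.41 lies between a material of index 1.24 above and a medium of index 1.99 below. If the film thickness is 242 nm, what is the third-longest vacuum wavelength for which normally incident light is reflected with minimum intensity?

Ray reflecting at the top interface goes from n = 1.24 toward n = 2.41: a half-wave phase shift.
At the lower boundary (n = 2.41 to n = 1.99) the reflected ray undergoes no phase shift.
The two reflections differ by half a wavelength.
For minimum reflection here: 2 n t = m λ.
λ = 2 n t / m. The third-longest wavelength is m = 3: λ = 2 × 2.41 × 242 / 3.00 = 389 nm.

389 nm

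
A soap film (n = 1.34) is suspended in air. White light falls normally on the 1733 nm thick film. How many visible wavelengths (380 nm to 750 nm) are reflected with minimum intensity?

Top surface (1.0 → 1.34): reflection off a higher-index medium gives a half-wave phase shift.
Ray reflecting at the bottom interface goes from n = 1.34 toward n = 1.0: no phase shift.
The two reflections differ by half a wavelength.
For dark reflection here: 2 n t = m λ.
λ = 2 n t / m = 4644 / m nm.
m=6: 774 nm (IR); m=7: 663 nm (visible); m=8: 581 nm (visible); m=9: 516 nm (visible); m=10: 464 nm (visible); m=11: 422 nm (visible); m=12: 387 nm (visible); m=13: 357 nm (UV).

6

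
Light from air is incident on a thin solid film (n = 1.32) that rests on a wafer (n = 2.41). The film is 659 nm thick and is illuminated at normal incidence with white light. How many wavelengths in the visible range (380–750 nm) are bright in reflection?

Top surface (1.0 → 1.32): reflection off a higher-index medium gives a half-wave phase shift.
At the lower boundary (n = 1.32 to n = 2.41) the reflected ray undergoes a half-wave phase shift.
The two reflections carry the same phase change, so no net offset.
With no net inversion, constructive interference in reflection requires 2 n t = m λ.
λ = 2 n t / m = 1740 / m nm.
m=2: 870 nm (IR); m=3: 580 nm (visible); m=4: 435 nm (visible); m=5: 348 nm (UV).

2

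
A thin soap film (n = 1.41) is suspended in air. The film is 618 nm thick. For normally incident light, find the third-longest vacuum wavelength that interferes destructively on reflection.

581 nm

Ray reflecting at the top interface goes from n = 1.0 toward n = 1.41: a half-wave phase shift.
Ray reflecting at the bottom interface goes from n = 1.41 toward n = 1.0: no phase shift.
Exactly one π shift → a net half-wave offset.
With one net inversion, destructive interference in reflection requires 2 n t = m λ.
λ = 2 n t / m. The third-longest wavelength is m = 3: λ = 2 × 1.41 × 618 / 3.00 = 581 nm.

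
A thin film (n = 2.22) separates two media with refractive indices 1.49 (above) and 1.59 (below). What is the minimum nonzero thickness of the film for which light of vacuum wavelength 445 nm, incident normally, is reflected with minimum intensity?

Ray reflecting at the top interface goes from n = 1.49 toward n = 2.22: a half-wave phase shift.
Ray reflecting at the bottom interface goes from n = 2.22 toward n = 1.59: no phase shift.
Exactly one π shift → a net half-wave offset.
With one net inversion, destructive interference in reflection requires 2 n t = m λ.
Minimum nonzero at m = 1: t = λ / (2 n) = 445 / (2 × 2.22) = 100 nm.

100 nm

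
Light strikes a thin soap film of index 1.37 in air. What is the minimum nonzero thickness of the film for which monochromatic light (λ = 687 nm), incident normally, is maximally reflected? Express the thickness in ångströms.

Ray reflecting at the top interface goes from n = 1.0 toward n = 1.37: a half-wave phase shift.
At the lower boundary (n = 1.37 to n = 1.0) the reflected ray undergoes no phase shift.
The two reflections differ by half a wavelength.
For bright reflection here: 2 n t = (m + ½) λ.
Minimum at m = 0: t = λ / (4 n) = 687 / (4 × 1.37) = 125 nm.

1254 Å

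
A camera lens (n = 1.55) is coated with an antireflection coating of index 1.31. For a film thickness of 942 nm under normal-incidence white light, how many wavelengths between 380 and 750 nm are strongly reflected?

Top surface (1.0 → 1.31): reflection off a higher-index medium gives a half-wave phase shift.
At the lower boundary (n = 1.31 to n = 1.55) the reflected ray undergoes a half-wave phase shift.
Net: no relative phase inversion (both shifts match).
So the condition for constructive reflection is 2 n t = m λ.
λ = 2 n t / m = 2468 / m nm.
m=3: 823 nm (IR); m=4: 617 nm (visible); m=5: 494 nm (visible); m=6: 411 nm (visible); m=7: 353 nm (UV).

3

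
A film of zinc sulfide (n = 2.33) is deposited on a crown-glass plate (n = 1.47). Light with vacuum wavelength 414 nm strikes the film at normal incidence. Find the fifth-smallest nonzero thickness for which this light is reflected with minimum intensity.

Top surface (1.0 → 2.33): reflection off a higher-index medium gives a half-wave phase shift.
Ray reflecting at the bottom interface goes from n = 2.33 toward n = 1.47: no phase shift.
The two reflections differ by half a wavelength.
For dark reflection here: 2 n t = m λ.
The fifth-smallest nonzero thickness corresponds to m = 5: t = m λ / (2 n) = 5.00 × 414 / (2 × 2.33) = 444 nm.

444 nm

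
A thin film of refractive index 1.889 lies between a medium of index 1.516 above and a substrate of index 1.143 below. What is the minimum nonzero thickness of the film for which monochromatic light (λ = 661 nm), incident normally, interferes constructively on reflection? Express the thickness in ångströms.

875 Å

Ray reflecting at the top interface goes from n = 1.516 toward n = 1.889: a half-wave phase shift.
At the lower boundary (n = 1.889 to n = 1.143) the reflected ray undergoes no phase shift.
Exactly one π shift → a net half-wave offset.
For bright reflection here: 2 n t = (m + ½) λ.
Minimum at m = 0: t = λ / (4 n) = 661 / (4 × 1.889) = 87.5 nm.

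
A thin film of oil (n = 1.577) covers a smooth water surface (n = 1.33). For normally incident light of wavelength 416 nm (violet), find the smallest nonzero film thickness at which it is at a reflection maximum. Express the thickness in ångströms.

659 Å

Top surface (1.0 → 1.577): reflection off a higher-index medium gives a half-wave phase shift.
Bottom surface (1.577 → 1.33): reflection off a lower-index medium gives no phase shift.
The two reflections differ by half a wavelength.
So the condition for constructive reflection is 2 n t = (m + ½) λ.
Minimum at m = 0: t = λ / (4 n) = 416 / (4 × 1.577) = 65.9 nm.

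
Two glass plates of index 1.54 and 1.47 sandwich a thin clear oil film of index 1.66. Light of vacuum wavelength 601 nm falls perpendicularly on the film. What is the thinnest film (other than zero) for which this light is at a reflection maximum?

Top surface (1.54 → 1.66): reflection off a higher-index medium gives a half-wave phase shift.
Ray reflecting at the bottom interface goes from n = 1.66 toward n = 1.47: no phase shift.
Net: one phase inversion between the two reflected rays.
So the condition for constructive reflection is 2 n t = (m + ½) λ.
Minimum at m = 0: t = λ / (4 n) = 601 / (4 × 1.66) = 90.5 nm.

90.5 nm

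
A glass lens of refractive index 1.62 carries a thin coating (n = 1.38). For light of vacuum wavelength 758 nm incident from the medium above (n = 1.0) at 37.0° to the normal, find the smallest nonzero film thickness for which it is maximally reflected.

At the upper boundary (n = 1.0 to n = 1.38) the reflected ray undergoes a half-wave phase shift.
At the lower boundary (n = 1.38 to n = 1.62) the reflected ray undergoes a half-wave phase shift.
Zero or two π shifts → no net half-wave offset.
With no net inversion, constructive interference in reflection requires 2 n t cos θ_r = m λ.
Snell's law: 1.0 sin 37.0° = 1.38 sin θ_r → sin θ_r = 0.436, cos θ_r = 0.900.
Minimum nonzero at m = 1: t = λ / (2 n cos θ_r) = 758 / (2 × 1.38 × 0.900) = 305 nm.

305 nm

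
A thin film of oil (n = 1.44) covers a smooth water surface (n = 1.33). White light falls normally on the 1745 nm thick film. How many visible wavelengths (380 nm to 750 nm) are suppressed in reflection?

Top surface (1.0 → 1.44): reflection off a higher-index medium gives a half-wave phase shift.
Bottom surface (1.44 → 1.33): reflection off a lower-index medium gives no phase shift.
Exactly one π shift → a net half-wave offset.
So the condition for destructive reflection is 2 n t = m λ.
λ = 2 n t / m = 5026 / m nm.
m=6: 838 nm (IR); m=7: 718 nm (visible); m=8: 628 nm (visible); m=9: 558 nm (visible); m=10: 503 nm (visible); m=11: 457 nm (visible); m=12: 419 nm (visible); m=13: 387 nm (visible); m=14: 359 nm (UV).

7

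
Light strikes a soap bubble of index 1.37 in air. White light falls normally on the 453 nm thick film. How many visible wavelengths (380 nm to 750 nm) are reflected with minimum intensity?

2

Top surface (1.0 → 1.37): reflection off a higher-index medium gives a half-wave phase shift.
Ray reflecting at the bottom interface goes from n = 1.37 toward n = 1.0: no phase shift.
The two reflections differ by half a wavelength.
So the condition for destructive reflection is 2 n t = m λ.
λ = 2 n t / m = 1241 / m nm.
m=1: 1241 nm (IR); m=2: 621 nm (visible); m=3: 414 nm (visible); m=4: 310 nm (UV).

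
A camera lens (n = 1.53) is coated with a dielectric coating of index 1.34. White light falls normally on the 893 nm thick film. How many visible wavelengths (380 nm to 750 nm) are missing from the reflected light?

3

At the upper boundary (n = 1.0 to n = 1.34) the reflected ray undergoes a half-wave phase shift.
At the lower boundary (n = 1.34 to n = 1.53) the reflected ray undergoes a half-wave phase shift.
The two reflections carry the same phase change, so no net offset.
For dark reflection here: 2 n t = (m + ½) λ.
λ = 2 n t / (m + ½) = 2393 / (m + ½) nm.
m=2: 957 nm (IR); m=3: 684 nm (visible); m=4: 532 nm (visible); m=5: 435 nm (visible); m=6: 368 nm (UV).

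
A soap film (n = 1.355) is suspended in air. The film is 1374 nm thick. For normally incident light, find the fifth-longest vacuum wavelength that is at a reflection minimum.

At the upper boundary (n = 1.0 to n = 1.355) the reflected ray undergoes a half-wave phase shift.
Ray reflecting at the bottom interface goes from n = 1.355 toward n = 1.0: no phase shift.
The two reflections differ by half a wavelength.
With one net inversion, destructive interference in reflection requires 2 n t = m λ.
λ = 2 n t / m. The fifth-longest wavelength is m = 5: λ = 2 × 1.355 × 1374 / 5.00 = 745 nm.

745 nm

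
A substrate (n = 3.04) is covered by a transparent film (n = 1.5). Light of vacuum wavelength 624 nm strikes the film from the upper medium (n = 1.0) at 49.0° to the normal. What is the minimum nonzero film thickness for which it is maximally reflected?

241 nm

Top surface (1.0 → 1.5): reflection off a higher-index medium gives a half-wave phase shift.
Bottom surface (1.5 → 3.04): reflection off a higher-index medium gives a half-wave phase shift.
The two reflections carry the same phase change, so no net offset.
So the condition for constructive reflection is 2 n t cos θ_r = m λ.
Snell's law: 1.0 sin 49.0° = 1.5 sin θ_r → sin θ_r = 0.503, cos θ_r = 0.864.
Minimum nonzero at m = 1: t = λ / (2 n cos θ_r) = 624 / (2 × 1.5 × 0.864) = 241 nm.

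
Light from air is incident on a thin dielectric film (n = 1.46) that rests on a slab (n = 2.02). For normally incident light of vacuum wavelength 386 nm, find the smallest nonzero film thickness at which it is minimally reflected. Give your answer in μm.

0.0661 μm

Top surface (1.0 → 1.46): reflection off a higher-index medium gives a half-wave phase shift.
Bottom surface (1.46 → 2.02): reflection off a higher-index medium gives a half-wave phase shift.
The two reflections carry the same phase change, so no net offset.
For dark reflection here: 2 n t = (m + ½) λ.
Minimum at m = 0: t = λ / (4 n) = 386 / (4 × 1.46) = 66.1 nm.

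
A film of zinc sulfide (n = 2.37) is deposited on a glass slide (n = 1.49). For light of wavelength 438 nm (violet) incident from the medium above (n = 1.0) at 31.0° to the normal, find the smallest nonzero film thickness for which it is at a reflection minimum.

94.7 nm

At the upper boundary (n = 1.0 to n = 2.37) the reflected ray undergoes a half-wave phase shift.
At the lower boundary (n = 2.37 to n = 1.49) the reflected ray undergoes no phase shift.
The two reflections differ by half a wavelength.
With one net inversion, destructive interference in reflection requires 2 n t cos θ_r = m λ.
Snell's law: 1.0 sin 31.0° = 2.37 sin θ_r → sin θ_r = 0.217, cos θ_r = 0.976.
Minimum nonzero at m = 1: t = λ / (2 n cos θ_r) = 438 / (2 × 2.37 × 0.976) = 94.7 nm.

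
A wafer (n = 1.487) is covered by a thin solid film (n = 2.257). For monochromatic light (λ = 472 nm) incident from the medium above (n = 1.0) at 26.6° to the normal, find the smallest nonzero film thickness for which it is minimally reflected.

107 nm

At the upper boundary (n = 1.0 to n = 2.257) the reflected ray undergoes a half-wave phase shift.
Bottom surface (2.257 → 1.487): reflection off a lower-index medium gives no phase shift.
Net: one phase inversion between the two reflected rays.
So the condition for destructive reflection is 2 n t cos θ_r = m λ.
Snell's law: 1.0 sin 26.6° = 2.257 sin θ_r → sin θ_r = 0.198, cos θ_r = 0.980.
Minimum nonzero at m = 1: t = λ / (2 n cos θ_r) = 472 / (2 × 2.257 × 0.980) = 107 nm.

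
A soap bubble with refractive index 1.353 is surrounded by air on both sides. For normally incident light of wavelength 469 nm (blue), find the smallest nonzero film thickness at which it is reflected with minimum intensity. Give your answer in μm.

Top surface (1.0 → 1.353): reflection off a higher-index medium gives a half-wave phase shift.
Ray reflecting at the bottom interface goes from n = 1.353 toward n = 1.0: no phase shift.
Net: one phase inversion between the two reflected rays.
So the condition for destructive reflection is 2 n t = m λ.
Minimum nonzero at m = 1: t = λ / (2 n) = 469 / (2 × 1.353) = 173 nm.

0.173 μm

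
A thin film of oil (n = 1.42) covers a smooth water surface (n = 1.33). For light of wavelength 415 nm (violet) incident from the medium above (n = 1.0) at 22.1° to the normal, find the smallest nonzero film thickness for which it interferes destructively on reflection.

Top surface (1.0 → 1.42): reflection off a higher-index medium gives a half-wave phase shift.
Ray reflecting at the bottom interface goes from n = 1.42 toward n = 1.33: no phase shift.
Net: one phase inversion between the two reflected rays.
For dark reflection here: 2 n t cos θ_r = m λ.
Snell's law: 1.0 sin 22.1° = 1.42 sin θ_r → sin θ_r = 0.265, cos θ_r = 0.964.
Minimum nonzero at m = 1: t = λ / (2 n cos θ_r) = 415 / (2 × 1.42 × 0.964) = 152 nm.

152 nm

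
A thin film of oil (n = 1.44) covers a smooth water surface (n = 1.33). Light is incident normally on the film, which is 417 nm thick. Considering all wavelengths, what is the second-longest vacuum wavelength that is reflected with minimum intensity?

600 nm

Ray reflecting at the top interface goes from n = 1.0 toward n = 1.44: a half-wave phase shift.
At the lower boundary (n = 1.44 to n = 1.33) the reflected ray undergoes no phase shift.
The two reflections differ by half a wavelength.
So the condition for destructive reflection is 2 n t = m λ.
λ = 2 n t / m. The second-longest wavelength is m = 2: λ = 2 × 1.44 × 417 / 2.00 = 600 nm.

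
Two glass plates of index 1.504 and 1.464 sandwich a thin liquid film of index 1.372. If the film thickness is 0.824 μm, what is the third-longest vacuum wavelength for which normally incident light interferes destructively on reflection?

754 nm

Ray reflecting at the top interface goes from n = 1.504 toward n = 1.372: no phase shift.
At the lower boundary (n = 1.372 to n = 1.464) the reflected ray undergoes a half-wave phase shift.
The two reflections differ by half a wavelength.
So the condition for destructive reflection is 2 n t = m λ.
λ = 2 n t / m. The third-longest wavelength is m = 3: λ = 2 × 1.372 × 824 / 3.00 = 754 nm.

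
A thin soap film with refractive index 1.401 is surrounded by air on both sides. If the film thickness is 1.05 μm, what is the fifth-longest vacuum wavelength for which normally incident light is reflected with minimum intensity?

At the upper boundary (n = 1.0 to n = 1.401) the reflected ray undergoes a half-wave phase shift.
Bottom surface (1.401 → 1.0): reflection off a lower-index medium gives no phase shift.
Net: one phase inversion between the two reflected rays.
With one net inversion, destructive interference in reflection requires 2 n t = m λ.
λ = 2 n t / m. The fifth-longest wavelength is m = 5: λ = 2 × 1.401 × 1050 / 5.00 = 588 nm.

588 nm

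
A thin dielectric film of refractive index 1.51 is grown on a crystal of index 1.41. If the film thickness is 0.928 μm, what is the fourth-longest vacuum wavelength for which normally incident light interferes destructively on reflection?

701 nm

Ray reflecting at the top interface goes from n = 1.0 toward n = 1.51: a half-wave phase shift.
Ray reflecting at the bottom interface goes from n = 1.51 toward n = 1.41: no phase shift.
The two reflections differ by half a wavelength.
So the condition for destructive reflection is 2 n t = m λ.
λ = 2 n t / m. The fourth-longest wavelength is m = 4: λ = 2 × 1.51 × 928 / 4.00 = 701 nm.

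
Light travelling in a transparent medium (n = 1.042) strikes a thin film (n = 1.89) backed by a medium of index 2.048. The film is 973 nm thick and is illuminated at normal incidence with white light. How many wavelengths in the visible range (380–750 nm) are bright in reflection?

5

At the upper boundary (n = 1.042 to n = 1.89) the reflected ray undergoes a half-wave phase shift.
At the lower boundary (n = 1.89 to n = 2.048) the reflected ray undergoes a half-wave phase shift.
Zero or two π shifts → no net half-wave offset.
So the condition for constructive reflection is 2 n t = m λ.
λ = 2 n t / m = 3678 / m nm.
m=4: 919 nm (IR); m=5: 736 nm (visible); m=6: 613 nm (visible); m=7: 525 nm (visible); m=8: 460 nm (visible); m=9: 409 nm (visible); m=10: 368 nm (UV).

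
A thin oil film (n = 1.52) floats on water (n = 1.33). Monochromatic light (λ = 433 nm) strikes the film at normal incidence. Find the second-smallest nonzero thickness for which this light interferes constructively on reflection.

At the upper boundary (n = 1.0 to n = 1.52) the reflected ray undergoes a half-wave phase shift.
Bottom surface (1.52 → 1.33): reflection off a lower-index medium gives no phase shift.
Exactly one π shift → a net half-wave offset.
With one net inversion, constructive interference in reflection requires 2 n t = (m + ½) λ.
The second-smallest nonzero thickness corresponds to m = 1: t = (m + ½) λ / (2 n) = 1.50 × 433 / (2 × 1.52) = 214 nm.

214 nm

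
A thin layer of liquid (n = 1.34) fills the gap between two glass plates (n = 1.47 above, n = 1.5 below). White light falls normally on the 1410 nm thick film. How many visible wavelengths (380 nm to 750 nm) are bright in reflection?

Ray reflecting at the top interface goes from n = 1.47 toward n = 1.34: no phase shift.
Bottom surface (1.34 → 1.5): reflection off a higher-index medium gives a half-wave phase shift.
The two reflections differ by half a wavelength.
For strong reflection here: 2 n t = (m + ½) λ.
λ = 2 n t / (m + ½) = 3779 / (m + ½) nm.
m=4: 840 nm (IR); m=5: 687 nm (visible); m=6: 581 nm (visible); m=7: 504 nm (visible); m=8: 445 nm (visible); m=9: 398 nm (visible); m=10: 360 nm (UV).

5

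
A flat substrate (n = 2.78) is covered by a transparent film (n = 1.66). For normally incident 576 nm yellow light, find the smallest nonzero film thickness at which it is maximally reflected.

At the upper boundary (n = 1.0 to n = 1.66) the reflected ray undergoes a half-wave phase shift.
Bottom surface (1.66 → 2.78): reflection off a higher-index medium gives a half-wave phase shift.
Zero or two π shifts → no net half-wave offset.
So the condition for constructive reflection is 2 n t = m λ.
Minimum nonzero at m = 1: t = λ / (2 n) = 576 / (2 × 1.66) = 173 nm.

173 nm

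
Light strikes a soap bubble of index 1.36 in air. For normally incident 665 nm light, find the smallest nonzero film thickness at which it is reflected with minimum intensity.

Ray reflecting at the top interface goes from n = 1.0 toward n = 1.36: a half-wave phase shift.
Bottom surface (1.36 → 1.0): reflection off a lower-index medium gives no phase shift.
Net: one phase inversion between the two reflected rays.
So the condition for destructive reflection is 2 n t = m λ.
Minimum nonzero at m = 1: t = λ / (2 n) = 665 / (2 × 1.36) = 244 nm.

244 nm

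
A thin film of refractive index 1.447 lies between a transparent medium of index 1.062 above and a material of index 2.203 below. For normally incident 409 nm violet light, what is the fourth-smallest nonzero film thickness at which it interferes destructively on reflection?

495 nm

At the upper boundary (n = 1.062 to n = 1.447) the reflected ray undergoes a half-wave phase shift.
At the lower boundary (n = 1.447 to n = 2.203) the reflected ray undergoes a half-wave phase shift.
Net: no relative phase inversion (both shifts match).
With no net inversion, destructive interference in reflection requires 2 n t = (m + ½) λ.
The fourth-smallest nonzero thickness corresponds to m = 3: t = (m + ½) λ / (2 n) = 3.50 × 409 / (2 × 1.447) = 495 nm.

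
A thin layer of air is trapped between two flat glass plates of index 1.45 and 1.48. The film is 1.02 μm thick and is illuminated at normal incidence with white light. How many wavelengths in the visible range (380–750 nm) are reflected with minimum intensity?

3

Ray reflecting at the top interface goes from n = 1.45 toward n = 1.0: no phase shift.
Ray reflecting at the bottom interface goes from n = 1.0 toward n = 1.48: a half-wave phase shift.
Exactly one π shift → a net half-wave offset.
With one net inversion, destructive interference in reflection requires 2 n t = m λ.
λ = 2 n t / m = 2040 / m nm.
m=2: 1020 nm (IR); m=3: 680 nm (visible); m=4: 510 nm (visible); m=5: 408 nm (visible); m=6: 340 nm (UV).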